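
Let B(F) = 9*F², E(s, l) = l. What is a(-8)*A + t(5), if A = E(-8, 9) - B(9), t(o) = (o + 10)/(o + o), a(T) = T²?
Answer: -92157/2 ≈ -46079.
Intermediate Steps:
t(o) = (10 + o)/(2*o) (t(o) = (10 + o)/((2*o)) = (10 + o)*(1/(2*o)) = (10 + o)/(2*o))
A = -720 (A = 9 - 9*9² = 9 - 9*81 = 9 - 1*729 = 9 - 729 = -720)
a(-8)*A + t(5) = (-8)²*(-720) + (½)*(10 + 5)/5 = 64*(-720) + (½)*(⅕)*15 = -46080 + 3/2 = -92157/2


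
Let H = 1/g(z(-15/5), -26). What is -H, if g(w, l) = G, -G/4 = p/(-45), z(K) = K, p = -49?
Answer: 45/196 ≈ 0.22959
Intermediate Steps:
G = -196/45 (G = -(-196)/(-45) = -(-196)*(-1)/45 = -4*49/45 = -196/45 ≈ -4.3556)
g(w, l) = -196/45
H = -45/196 (H = 1/(-196/45) = -45/196 ≈ -0.22959)
-H = -1*(-45/196) = 45/196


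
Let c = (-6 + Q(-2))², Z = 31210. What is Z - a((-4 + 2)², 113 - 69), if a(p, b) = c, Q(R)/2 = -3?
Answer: 31066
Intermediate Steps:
Q(R) = -6 (Q(R) = 2*(-3) = -6)
c = 144 (c = (-6 - 6)² = (-12)² = 144)
a(p, b) = 144
Z - a((-4 + 2)², 113 - 69) = 31210 - 1*144 = 31210 - 144 = 31066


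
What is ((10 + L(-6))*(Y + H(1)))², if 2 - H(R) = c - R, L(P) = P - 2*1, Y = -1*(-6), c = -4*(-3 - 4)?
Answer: 1444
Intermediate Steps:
c = 28 (c = -4*(-7) = 28)
Y = 6
L(P) = -2 + P (L(P) = P - 2 = -2 + P)
H(R) = -26 + R (H(R) = 2 - (28 - R) = 2 + (-28 + R) = -26 + R)
((10 + L(-6))*(Y + H(1)))² = ((10 + (-2 - 6))*(6 + (-26 + 1)))² = ((10 - 8)*(6 - 25))² = (2*(-19))² = (-38)² = 1444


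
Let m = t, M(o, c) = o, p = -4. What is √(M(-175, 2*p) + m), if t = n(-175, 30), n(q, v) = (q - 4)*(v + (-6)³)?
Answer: √33119 ≈ 181.99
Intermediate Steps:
n(q, v) = (-216 + v)*(-4 + q) (n(q, v) = (-4 + q)*(v - 216) = (-4 + q)*(-216 + v) = (-216 + v)*(-4 + q))
t = 33294 (t = 864 - 216*(-175) - 4*30 - 175*30 = 864 + 37800 - 120 - 5250 = 33294)
m = 33294
√(M(-175, 2*p) + m) = √(-175 + 33294) = √33119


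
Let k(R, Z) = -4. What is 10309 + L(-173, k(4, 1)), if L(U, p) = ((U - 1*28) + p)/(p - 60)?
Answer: 659981/64 ≈ 10312.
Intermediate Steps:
L(U, p) = (-28 + U + p)/(-60 + p) (L(U, p) = ((U - 28) + p)/(-60 + p) = ((-28 + U) + p)/(-60 + p) = (-28 + U + p)/(-60 + p))
10309 + L(-173, k(4, 1)) = 10309 + (-28 - 173 - 4)/(-60 - 4) = 10309 - 205/(-64) = 10309 - 1/64*(-205) = 10309 + 205/64 = 659981/64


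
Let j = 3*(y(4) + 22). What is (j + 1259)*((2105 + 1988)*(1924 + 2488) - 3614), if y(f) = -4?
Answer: 23705823726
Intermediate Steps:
j = 54 (j = 3*(-4 + 22) = 3*18 = 54)
(j + 1259)*((2105 + 1988)*(1924 + 2488) - 3614) = (54 + 1259)*((2105 + 1988)*(1924 + 2488) - 3614) = 1313*(4093*4412 - 3614) = 1313*(18058316 - 3614) = 1313*18054702 = 23705823726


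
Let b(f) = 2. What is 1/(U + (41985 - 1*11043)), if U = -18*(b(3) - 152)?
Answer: 1/33642 ≈ 2.9725e-5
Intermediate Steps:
U = 2700 (U = -18*(2 - 152) = -18*(-150) = 2700)
1/(U + (41985 - 1*11043)) = 1/(2700 + (41985 - 1*11043)) = 1/(2700 + (41985 - 11043)) = 1/(2700 + 30942) = 1/33642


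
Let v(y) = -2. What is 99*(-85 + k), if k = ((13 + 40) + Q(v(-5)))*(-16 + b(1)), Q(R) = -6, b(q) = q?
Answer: -78210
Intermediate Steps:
k = -705 (k = ((13 + 40) - 6)*(-16 + 1) = (53 - 6)*(-15) = 47*(-15) = -705)
99*(-85 + k) = 99*(-85 - 705) = 99*(-790) = -78210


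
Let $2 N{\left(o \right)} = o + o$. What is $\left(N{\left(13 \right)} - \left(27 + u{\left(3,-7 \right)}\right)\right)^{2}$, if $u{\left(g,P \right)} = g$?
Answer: $289$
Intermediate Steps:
$N{\left(o \right)} = o$ ($N{\left(o \right)} = \frac{o + o}{2} = \frac{2 o}{2} = o$)
$\left(N{\left(13 \right)} - \left(27 + u{\left(3,-7 \right)}\right)\right)^{2} = \left(13 - 30\right)^{2} = \left(-17\right)^{2} = 289$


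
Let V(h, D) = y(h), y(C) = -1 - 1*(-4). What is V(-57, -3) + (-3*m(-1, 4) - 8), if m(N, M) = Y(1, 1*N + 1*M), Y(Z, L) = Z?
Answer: -8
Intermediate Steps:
y(C) = 3 (y(C) = -1 + 4 = 3)
m(N, M) = 1
V(h, D) = 3
V(-57, -3) + (-3*m(-1, 4) - 8) = 3 + (-3*1 - 8) = 3 + (-3 - 8) = 3 - 11 = -8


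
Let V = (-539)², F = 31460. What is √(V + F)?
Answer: 11*√2661 ≈ 567.43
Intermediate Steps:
V = 290521
√(V + F) = √(290521 + 31460) = √321981 = 11*√2661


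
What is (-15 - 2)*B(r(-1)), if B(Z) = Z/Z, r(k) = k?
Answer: -17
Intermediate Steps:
B(Z) = 1
(-15 - 2)*B(r(-1)) = (-15 - 2)*1 = -17*1 = -17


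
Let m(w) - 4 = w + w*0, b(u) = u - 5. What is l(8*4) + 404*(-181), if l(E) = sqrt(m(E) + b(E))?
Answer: -73124 + 3*sqrt(7) ≈ -73116.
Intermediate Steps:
b(u) = -5 + u
m(w) = 4 + w (m(w) = 4 + (w + w*0) = 4 + (w + 0) = 4 + w)
l(E) = sqrt(-1 + 2*E) (l(E) = sqrt((4 + E) + (-5 + E)) = sqrt(-1 + 2*E))
l(8*4) + 404*(-181) = sqrt(-1 + 2*(8*4)) + 404*(-181) = sqrt(-1 + 2*32) - 73124 = sqrt(-1 + 64) - 73124 = sqrt(63) - 73124 = 3*sqrt(7) - 73124 = -73124 + 3*sqrt(7)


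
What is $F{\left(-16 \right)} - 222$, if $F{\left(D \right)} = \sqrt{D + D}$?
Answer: $-222 + 4 i \sqrt{2} \approx -222.0 + 5.6569 i$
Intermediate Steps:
$F{\left(D \right)} = \sqrt{2} \sqrt{D}$ ($F{\left(D \right)} = \sqrt{2 D} = \sqrt{2} \sqrt{D}$)
$F{\left(-16 \right)} - 222 = \sqrt{2} \sqrt{-16} - 222 = \sqrt{2} \cdot 4 i - 222 = 4 i \sqrt{2} - 222 = -222 + 4 i \sqrt{2}$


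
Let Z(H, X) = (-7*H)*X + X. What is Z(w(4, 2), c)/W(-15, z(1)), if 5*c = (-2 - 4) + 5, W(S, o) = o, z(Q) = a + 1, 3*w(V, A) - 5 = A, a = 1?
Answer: 23/15 ≈ 1.5333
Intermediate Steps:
w(V, A) = 5/3 + A/3
z(Q) = 2 (z(Q) = 1 + 1 = 2)
c = -⅕ (c = ((-2 - 4) + 5)/5 = (-6 + 5)/5 = (⅕)*(-1) = -⅕ ≈ -0.20000)
Z(H, X) = X - 7*H*X (Z(H, X) = -7*H*X + X = X - 7*H*X)
Z(w(4, 2), c)/W(-15, z(1)) = -(1 - 7*(5/3 + (⅓)*2))/5/2 = -(1 - 7*(5/3 + ⅔))/5*(½) = -(1 - 7*7/3)/5*(½) = -(1 - 49/3)/5*(½) = -⅕*(-46/3)*(½) = (46/15)*(½) = 23/15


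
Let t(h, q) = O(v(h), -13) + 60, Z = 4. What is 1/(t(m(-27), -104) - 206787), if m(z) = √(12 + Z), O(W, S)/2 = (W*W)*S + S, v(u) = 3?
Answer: -1/206987 ≈ -4.8312e-6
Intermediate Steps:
O(W, S) = 2*S + 2*S*W² (O(W, S) = 2*((W*W)*S + S) = 2*(W²*S + S) = 2*(S*W² + S) = 2*(S + S*W²) = 2*S + 2*S*W²)
m(z) = 4 (m(z) = √(12 + 4) = √16 = 4)
t(h, q) = -200 (t(h, q) = 2*(-13)*(1 + 3²) + 60 = 2*(-13)*(1 + 9) + 60 = 2*(-13)*10 + 60 = -260 + 60 = -200)
1/(t(m(-27), -104) - 206787) = 1/(-200 - 206787) = 1/(-206987) = -1/206987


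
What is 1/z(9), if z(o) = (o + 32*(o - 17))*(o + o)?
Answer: -1/4446 ≈ -0.00022492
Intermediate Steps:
z(o) = 2*o*(-544 + 33*o) (z(o) = (o + 32*(-17 + o))*(2*o) = (o + (-544 + 32*o))*(2*o) = (-544 + 33*o)*(2*o) = 2*o*(-544 + 33*o))
1/z(9) = 1/(2*9*(-544 + 33*9)) = 1/(2*9*(-544 + 297)) = 1/(2*9*(-247)) = 1/(-4446) = -1/4446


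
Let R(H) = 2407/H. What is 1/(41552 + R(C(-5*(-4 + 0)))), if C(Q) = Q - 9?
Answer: 11/459479 ≈ 2.3940e-5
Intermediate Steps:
C(Q) = -9 + Q
1/(41552 + R(C(-5*(-4 + 0)))) = 1/(41552 + 2407/(-9 - 5*(-4 + 0))) = 1/(41552 + 2407/(-9 - 5*(-4))) = 1/(41552 + 2407/(-9 + 20)) = 1/(41552 + 2407/11) = 1/(459479/11) = 11/459479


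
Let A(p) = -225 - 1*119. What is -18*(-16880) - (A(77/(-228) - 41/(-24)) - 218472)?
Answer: 522656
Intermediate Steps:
A(p) = -344 (A(p) = -225 - 119 = -344)
-18*(-16880) - (A(77/(-228) - 41/(-24)) - 218472) = -18*(-16880) - (-344 - 218472) = 303840 - 1*(-218816) = 303840 + 218816 = 522656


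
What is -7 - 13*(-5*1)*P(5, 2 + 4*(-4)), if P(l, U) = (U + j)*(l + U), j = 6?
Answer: 4673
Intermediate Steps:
P(l, U) = (6 + U)*(U + l) (P(l, U) = (U + 6)*(l + U) = (6 + U)*(U + l))
-7 - 13*(-5*1)*P(5, 2 + 4*(-4)) = -7 - 13*(-5*1)*((2 + 4*(-4))**2 + 6*(2 + 4*(-4)) + 6*5 + (2 + 4*(-4))*5) = -7 - (-65)*((2 - 16)**2 + 6*(2 - 16) + 30 + (2 - 16)*5) = -7 - (-65)*((-14)**2 + 6*(-14) + 30 - 14*5) = -7 - (-65)*(196 - 84 + 30 - 70) = -7 - (-65)*72 = -7 - 13*(-360) = -7 + 4680 = 4673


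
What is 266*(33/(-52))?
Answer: -4389/26 ≈ -168.81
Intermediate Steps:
266*(33/(-52)) = 266*(33*(-1/52)) = 266*(-33/52) = -4389/26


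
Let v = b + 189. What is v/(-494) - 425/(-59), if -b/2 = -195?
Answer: 175789/29146 ≈ 6.0313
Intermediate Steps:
b = 390 (b = -2*(-195) = 390)
v = 579 (v = 390 + 189 = 579)
v/(-494) - 425/(-59) = 579/(-494) - 425/(-59) = 579*(-1/494) - 425*(-1/59) = -579/494 + 425/59 = 175789/29146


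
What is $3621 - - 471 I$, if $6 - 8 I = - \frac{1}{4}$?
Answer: $\frac{127647}{32} \approx 3989.0$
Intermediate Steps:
$I = \frac{25}{32}$ ($I = \frac{3}{4} - \frac{\left(-1\right) \frac{1}{4}}{8} = \frac{3}{4} - - \frac{1}{32} = \frac{3}{4} + \frac{1}{32} = \frac{25}{32} \approx 0.78125$)
$3621 - - 471 I = 3621 - \left(-471\right) \frac{25}{32} = 3621 - - \frac{11775}{32} = 3621 + \frac{11775}{32} = \frac{127647}{32}$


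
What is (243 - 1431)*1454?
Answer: -1727352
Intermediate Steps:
(243 - 1431)*1454 = -1188*1454 = -1727352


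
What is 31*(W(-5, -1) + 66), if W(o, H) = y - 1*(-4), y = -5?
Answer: 2015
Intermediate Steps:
W(o, H) = -1 (W(o, H) = -5 - 1*(-4) = -5 + 4 = -1)
31*(W(-5, -1) + 66) = 31*(-1 + 66) = 31*65 = 2015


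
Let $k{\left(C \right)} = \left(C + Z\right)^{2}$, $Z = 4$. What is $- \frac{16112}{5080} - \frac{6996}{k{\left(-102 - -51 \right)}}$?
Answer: $- \frac{8891386}{1402715} \approx -6.3387$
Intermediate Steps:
$k{\left(C \right)} = \left(4 + C\right)^{2}$ ($k{\left(C \right)} = \left(C + 4\right)^{2} = \left(4 + C\right)^{2}$)
$- \frac{16112}{5080} - \frac{6996}{k{\left(-102 - -51 \right)}} = - \frac{16112}{5080} - \frac{6996}{\left(4 - 51\right)^{2}} = \left(-16112\right) \frac{1}{5080} - \frac{6996}{\left(4 + \left(-102 + 51\right)\right)^{2}} = - \frac{2014}{635} - \frac{6996}{\left(4 - 51\right)^{2}} = - \frac{2014}{635} - \frac{6996}{\left(-47\right)^{2}} = - \frac{2014}{635} - \frac{6996}{2209} = - \frac{8891386}{1402715}$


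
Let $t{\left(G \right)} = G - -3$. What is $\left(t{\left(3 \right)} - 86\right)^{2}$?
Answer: $6400$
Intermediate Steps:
$t{\left(G \right)} = 3 + G$ ($t{\left(G \right)} = G + 3 = 3 + G$)
$\left(t{\left(3 \right)} - 86\right)^{2} = \left(\left(3 + 3\right) - 86\right)^{2} = \left(6 - 86\right)^{2} = \left(-80\right)^{2} = 6400$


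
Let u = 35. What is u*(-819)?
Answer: -28665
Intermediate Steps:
u*(-819) = 35*(-819) = -28665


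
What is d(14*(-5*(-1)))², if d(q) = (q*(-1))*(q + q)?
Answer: 96040000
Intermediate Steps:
d(q) = -2*q² (d(q) = (-q)*(2*q) = -2*q²)
d(14*(-5*(-1)))² = (-2*(14*(-5*(-1)))²)² = (-2*(14*5)²)² = (-2*70²)² = (-2*4900)² = (-9800)² = 96040000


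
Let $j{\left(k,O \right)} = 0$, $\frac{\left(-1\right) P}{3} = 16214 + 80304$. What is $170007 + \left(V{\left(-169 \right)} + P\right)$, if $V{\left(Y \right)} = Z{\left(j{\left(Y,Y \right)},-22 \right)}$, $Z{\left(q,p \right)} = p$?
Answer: $-119569$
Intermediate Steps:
$P = -289554$ ($P = - 3 \left(16214 + 80304\right) = \left(-3\right) 96518 = -289554$)
$V{\left(Y \right)} = -22$
$170007 + \left(V{\left(-169 \right)} + P\right) = 170007 - 289576 = -119569$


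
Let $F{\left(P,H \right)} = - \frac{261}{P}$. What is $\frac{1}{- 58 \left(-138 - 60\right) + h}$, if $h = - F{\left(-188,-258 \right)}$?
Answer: $\frac{188}{2158731} \approx 8.7088 \cdot 10^{-5}$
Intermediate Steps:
$h = - \frac{261}{188}$ ($h = - \frac{-261}{-188} = - \frac{\left(-261\right) \left(-1\right)}{188} = \left(-1\right) \frac{261}{188} = - \frac{261}{188} \approx -1.3883$)
$\frac{1}{- 58 \left(-138 - 60\right) + h} = \frac{1}{- 58 \left(-138 - 60\right) - \frac{261}{188}} = \frac{1}{\left(-58\right) \left(-198\right) - \frac{261}{188}} = \frac{1}{11484 - \frac{261}{188}} = \frac{1}{\frac{2158731}{188}} = \frac{188}{2158731}$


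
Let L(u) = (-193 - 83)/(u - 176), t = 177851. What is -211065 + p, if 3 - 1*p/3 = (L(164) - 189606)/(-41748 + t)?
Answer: -28724786019/136103 ≈ -2.1105e+5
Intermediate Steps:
L(u) = -276/(-176 + u)
p = 1793676/136103 (p = 9 - 3*(-276/(-176 + 164) - 189606)/(-41748 + 177851) = 9 - 3*(-276/(-12) - 189606)/136103 = 9 - 3*(-276*(-1/12) - 189606)/136103 = 9 - 3*(23 - 189606)/136103 = 9 - (-568749)/136103 = 9 - 3*(-189583/136103) = 9 + 568749/136103 = 1793676/136103 ≈ 13.179)
-211065 + p = -211065 + 1793676/136103 = -28724786019/136103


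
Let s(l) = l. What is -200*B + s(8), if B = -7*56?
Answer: 78408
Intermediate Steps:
B = -392
-200*B + s(8) = -200*(-392) + 8 = 78400 + 8 = 78408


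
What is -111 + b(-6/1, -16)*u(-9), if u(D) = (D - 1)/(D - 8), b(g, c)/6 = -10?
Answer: -2487/17 ≈ -146.29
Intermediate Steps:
b(g, c) = -60 (b(g, c) = 6*(-10) = -60)
u(D) = (-1 + D)/(-8 + D)
-111 + b(-6/1, -16)*u(-9) = -111 - 60*(-1 - 9)/(-8 - 9) = -111 - 60*(-10)/(-17) = -111 - (-60)*(-10)/17 = -111 - 60*10/17 = -111 - 600/17 = -2487/17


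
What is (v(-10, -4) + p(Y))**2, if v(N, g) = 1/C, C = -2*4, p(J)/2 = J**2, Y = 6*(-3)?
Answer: 26863489/64 ≈ 4.1974e+5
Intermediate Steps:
Y = -18
p(J) = 2*J**2
C = -8
v(N, g) = -1/8 (v(N, g) = 1/(-8) = -1/8)
(v(-10, -4) + p(Y))**2 = (-1/8 + 2*(-18)**2)**2 = (-1/8 + 2*324)**2 = (-1/8 + 648)**2 = (5183/8)**2 = 26863489/64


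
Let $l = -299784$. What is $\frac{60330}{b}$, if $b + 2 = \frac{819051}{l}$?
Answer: $- \frac{6028656240}{472873} \approx -12749.0$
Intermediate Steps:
$b = - \frac{472873}{99928}$ ($b = -2 + \frac{819051}{-299784} = -2 + 819051 \left(- \frac{1}{299784}\right) = -2 - \frac{273017}{99928} = - \frac{472873}{99928} \approx -4.7321$)
$\frac{60330}{b} = \frac{60330}{- \frac{472873}{99928}} = 60330 \left(- \frac{99928}{472873}\right) = - \frac{6028656240}{472873}$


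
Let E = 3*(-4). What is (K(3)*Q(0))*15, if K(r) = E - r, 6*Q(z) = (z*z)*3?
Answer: 0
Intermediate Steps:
E = -12
Q(z) = z²/2 (Q(z) = ((z*z)*3)/6 = (z²*3)/6 = (3*z²)/6 = z²/2)
K(r) = -12 - r
(K(3)*Q(0))*15 = ((-12 - 1*3)*((½)*0²))*15 = ((-12 - 3)*((½)*0))*15 = -15*0*15 = 0*15 = 0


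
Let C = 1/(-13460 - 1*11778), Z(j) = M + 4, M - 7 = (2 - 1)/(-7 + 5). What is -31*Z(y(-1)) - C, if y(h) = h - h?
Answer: -4107484/12619 ≈ -325.50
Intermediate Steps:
M = 13/2 (M = 7 + (2 - 1)/(-7 + 5) = 7 + 1/(-2) = 7 + 1*(-½) = 7 - ½ = 13/2 ≈ 6.5000)
y(h) = 0
Z(j) = 21/2 (Z(j) = 13/2 + 4 = 21/2)
C = -1/25238 (C = 1/(-13460 - 11778) = 1/(-25238) = -1/25238 ≈ -3.9623e-5)
-31*Z(y(-1)) - C = -31*21/2 - 1*(-1/25238) = -651/2 + 1/25238 = -4107484/12619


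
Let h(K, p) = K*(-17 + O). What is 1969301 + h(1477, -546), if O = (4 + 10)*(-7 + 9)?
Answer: 1985548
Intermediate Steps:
O = 28 (O = 14*2 = 28)
h(K, p) = 11*K (h(K, p) = K*(-17 + 28) = K*11 = 11*K)
1969301 + h(1477, -546) = 1969301 + 11*1477 = 1969301 + 16247 = 1985548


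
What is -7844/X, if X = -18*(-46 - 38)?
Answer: -1961/378 ≈ -5.1878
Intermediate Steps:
X = 1512 (X = -18*(-84) = 1512)
-7844/X = -7844/1512 = -7844*1/1512 = -1961/378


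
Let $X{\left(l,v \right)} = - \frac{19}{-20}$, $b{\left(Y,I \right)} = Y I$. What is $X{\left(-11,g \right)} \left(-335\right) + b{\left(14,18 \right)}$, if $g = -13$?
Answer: $- \frac{265}{4} \approx -66.25$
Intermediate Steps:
$b{\left(Y,I \right)} = I Y$
$X{\left(l,v \right)} = \frac{19}{20}$ ($X{\left(l,v \right)} = \left(-19\right) \left(- \frac{1}{20}\right) = \frac{19}{20}$)
$X{\left(-11,g \right)} \left(-335\right) + b{\left(14,18 \right)} = \frac{19}{20} \left(-335\right) + 18 \cdot 14 = - \frac{1273}{4} + 252 = - \frac{265}{4}$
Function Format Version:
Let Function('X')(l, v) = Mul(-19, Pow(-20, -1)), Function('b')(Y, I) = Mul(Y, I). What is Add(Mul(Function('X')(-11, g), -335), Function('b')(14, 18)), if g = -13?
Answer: Rational(-265, 4) ≈ -66.250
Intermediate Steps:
Function('b')(Y, I) = Mul(I, Y)
Function('X')(l, v) = Rational(19, 20) (Function('X')(l, v) = Mul(-19, Rational(-1, 20)) = Rational(19, 20))
Add(Mul(Function('X')(-11, g), -335), Function('b')(14, 18)) = Add(Mul(Rational(19, 20), -335), Mul(18, 14)) = Add(Rational(-1273, 4), 252) = Rational(-265, 4)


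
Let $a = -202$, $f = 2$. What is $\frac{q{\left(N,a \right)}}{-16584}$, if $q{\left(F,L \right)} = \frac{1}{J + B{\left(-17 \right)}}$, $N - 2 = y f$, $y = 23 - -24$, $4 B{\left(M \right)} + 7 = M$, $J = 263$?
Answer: $- \frac{1}{4262088} \approx -2.3463 \cdot 10^{-7}$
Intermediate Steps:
$B{\left(M \right)} = - \frac{7}{4} + \frac{M}{4}$
$y = 47$ ($y = 23 + 24 = 47$)
$N = 96$ ($N = 2 + 47 \cdot 2 = 2 + 94 = 96$)
$q{\left(F,L \right)} = \frac{1}{257}$ ($q{\left(F,L \right)} = \frac{1}{263 + \left(- \frac{7}{4} + \frac{1}{4} \left(-17\right)\right)} = \frac{1}{263 - 6} = \frac{1}{257}$)
$\frac{q{\left(N,a \right)}}{-16584} = \frac{1}{257 \left(-16584\right)} = \frac{1}{257} \left(- \frac{1}{16584}\right) = - \frac{1}{4262088}$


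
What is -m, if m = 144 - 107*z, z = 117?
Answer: 12375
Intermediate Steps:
m = -12375 (m = 144 - 107*117 = 144 - 12519 = -12375)
-m = -1*(-12375) = 12375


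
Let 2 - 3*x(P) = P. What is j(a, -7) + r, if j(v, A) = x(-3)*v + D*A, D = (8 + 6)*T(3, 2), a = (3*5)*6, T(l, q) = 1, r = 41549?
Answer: 41601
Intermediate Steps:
a = 90 (a = 15*6 = 90)
x(P) = ⅔ - P/3
D = 14 (D = (8 + 6)*1 = 14*1 = 14)
j(v, A) = 14*A + 5*v/3 (j(v, A) = (⅔ - ⅓*(-3))*v + 14*A = (⅔ + 1)*v + 14*A = 5*v/3 + 14*A = 14*A + 5*v/3)
j(a, -7) + r = (14*(-7) + (5/3)*90) + 41549 = (-98 + 150) + 41549 = 52 + 41549 = 41601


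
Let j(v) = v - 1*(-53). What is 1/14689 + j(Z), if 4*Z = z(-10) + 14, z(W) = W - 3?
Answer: 3128761/58756 ≈ 53.250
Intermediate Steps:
z(W) = -3 + W
Z = 1/4 (Z = ((-3 - 10) + 14)/4 = (-13 + 14)/4 = (1/4)*1 = 1/4 ≈ 0.25000)
j(v) = 53 + v (j(v) = v + 53 = 53 + v)
1/14689 + j(Z) = 1/14689 + (53 + 1/4) = 1/14689 + 213/4 = 3128761/58756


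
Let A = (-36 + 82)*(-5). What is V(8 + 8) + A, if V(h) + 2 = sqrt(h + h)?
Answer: -232 + 4*sqrt(2) ≈ -226.34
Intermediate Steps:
A = -230 (A = 46*(-5) = -230)
V(h) = -2 + sqrt(2)*sqrt(h) (V(h) = -2 + sqrt(h + h) = -2 + sqrt(2*h) = -2 + sqrt(2)*sqrt(h))
V(8 + 8) + A = (-2 + sqrt(2)*sqrt(8 + 8)) - 230 = (-2 + sqrt(2)*sqrt(16)) - 230 = (-2 + sqrt(2)*4) - 230 = (-2 + 4*sqrt(2)) - 230 = -232 + 4*sqrt(2)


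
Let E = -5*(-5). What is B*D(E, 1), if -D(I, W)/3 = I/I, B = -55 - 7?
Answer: 186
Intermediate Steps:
B = -62
E = 25
D(I, W) = -3 (D(I, W) = -3*I/I = -3*1 = -3)
B*D(E, 1) = -62*(-3) = 186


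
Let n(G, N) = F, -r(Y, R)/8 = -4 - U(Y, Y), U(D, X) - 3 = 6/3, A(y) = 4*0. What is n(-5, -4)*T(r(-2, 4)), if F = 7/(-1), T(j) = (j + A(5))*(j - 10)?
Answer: -31248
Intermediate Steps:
A(y) = 0
U(D, X) = 5 (U(D, X) = 3 + 6/3 = 3 + 6*(1/3) = 3 + 2 = 5)
r(Y, R) = 72 (r(Y, R) = -8*(-4 - 1*5) = -8*(-4 - 5) = -8*(-9) = 72)
T(j) = j*(-10 + j) (T(j) = (j + 0)*(j - 10) = j*(-10 + j))
F = -7 (F = 7*(-1) = -7)
n(G, N) = -7
n(-5, -4)*T(r(-2, 4)) = -504*(-10 + 72) = -504*62 = -7*4464 = -31248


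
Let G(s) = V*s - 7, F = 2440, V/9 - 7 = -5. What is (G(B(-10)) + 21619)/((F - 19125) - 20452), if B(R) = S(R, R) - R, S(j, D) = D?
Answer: -7204/12379 ≈ -0.58195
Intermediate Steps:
V = 18 (V = 63 + 9*(-5) = 63 - 45 = 18)
B(R) = 0 (B(R) = R - R = 0)
G(s) = -7 + 18*s (G(s) = 18*s - 7 = -7 + 18*s)
(G(B(-10)) + 21619)/((F - 19125) - 20452) = ((-7 + 18*0) + 21619)/((2440 - 19125) - 20452) = ((-7 + 0) + 21619)/(-16685 - 20452) = (-7 + 21619)/(-37137) = 21612*(-1/37137) = -7204/12379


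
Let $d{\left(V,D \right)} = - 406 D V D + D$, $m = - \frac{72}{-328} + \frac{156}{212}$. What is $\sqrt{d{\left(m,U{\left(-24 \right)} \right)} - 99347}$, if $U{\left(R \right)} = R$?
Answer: $\frac{i \sqrt{1524181833347}}{2173} \approx 568.14 i$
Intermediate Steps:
$m = \frac{2076}{2173}$ ($m = \left(-72\right) \left(- \frac{1}{328}\right) + 156 \cdot \frac{1}{212} = \frac{9}{41} + \frac{39}{53} = \frac{2076}{2173} \approx 0.95536$)
$d{\left(V,D \right)} = D - 406 V D^{2}$ ($d{\left(V,D \right)} = - 406 D V D + D = - 406 V D^{2} + D = D - 406 V D^{2}$)
$\sqrt{d{\left(m,U{\left(-24 \right)} \right)} - 99347} = \sqrt{- 24 \left(1 - \left(-9744\right) \frac{2076}{2173}\right) - 99347} = \sqrt{- 24 \left(1 + \frac{20228544}{2173}\right) - 99347} = \sqrt{\left(-24\right) \frac{20230717}{2173} - 99347} = \sqrt{- \frac{485537208}{2173} - 99347} = \sqrt{- \frac{701418239}{2173}} = \frac{i \sqrt{1524181833347}}{2173}$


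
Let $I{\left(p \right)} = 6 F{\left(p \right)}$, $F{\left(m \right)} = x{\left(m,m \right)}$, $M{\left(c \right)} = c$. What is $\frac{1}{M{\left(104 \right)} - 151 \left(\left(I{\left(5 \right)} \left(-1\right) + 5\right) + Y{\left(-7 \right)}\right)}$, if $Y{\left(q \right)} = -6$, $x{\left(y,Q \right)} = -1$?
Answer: $- \frac{1}{651} \approx -0.0015361$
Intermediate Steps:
$F{\left(m \right)} = -1$
$I{\left(p \right)} = -6$ ($I{\left(p \right)} = 6 \left(-1\right) = -6$)
$\frac{1}{M{\left(104 \right)} - 151 \left(\left(I{\left(5 \right)} \left(-1\right) + 5\right) + Y{\left(-7 \right)}\right)} = \frac{1}{104 - 151 \left(\left(\left(-6\right) \left(-1\right) + 5\right) - 6\right)} = \frac{1}{104 - 151 \left(\left(6 + 5\right) - 6\right)} = \frac{1}{104 - 151 \left(11 - 6\right)} = \frac{1}{104 - 755} = \frac{1}{-651} = - \frac{1}{651}$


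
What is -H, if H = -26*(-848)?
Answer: -22048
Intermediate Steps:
H = 22048
-H = -1*22048 = -22048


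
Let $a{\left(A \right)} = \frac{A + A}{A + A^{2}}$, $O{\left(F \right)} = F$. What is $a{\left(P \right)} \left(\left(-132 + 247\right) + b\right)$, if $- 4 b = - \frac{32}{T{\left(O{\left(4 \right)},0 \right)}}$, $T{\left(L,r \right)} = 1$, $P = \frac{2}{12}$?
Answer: $\frac{1476}{7} \approx 210.86$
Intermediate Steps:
$P = \frac{1}{6}$ ($P = 2 \cdot \frac{1}{12} = \frac{1}{6} \approx 0.16667$)
$a{\left(A \right)} = \frac{2 A}{A + A^{2}}$
$b = 8$ ($b = - \frac{\left(-32\right) 1^{-1}}{4} = - \frac{\left(-32\right) 1}{4} = \left(- \frac{1}{4}\right) \left(-32\right) = 8$)
$a{\left(P \right)} \left(\left(-132 + 247\right) + b\right) = \frac{2}{1 + \frac{1}{6}} \left(\left(-132 + 247\right) + 8\right) = \frac{2}{\frac{7}{6}} \left(115 + 8\right) = 2 \cdot \frac{6}{7} \cdot 123 = \frac{12}{7} \cdot 123 = \frac{1476}{7}$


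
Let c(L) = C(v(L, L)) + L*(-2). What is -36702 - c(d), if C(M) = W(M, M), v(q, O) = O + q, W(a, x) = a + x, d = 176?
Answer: -37054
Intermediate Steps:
C(M) = 2*M (C(M) = M + M = 2*M)
c(L) = 2*L (c(L) = 2*(L + L) + L*(-2) = 2*(2*L) - 2*L = 4*L - 2*L = 2*L)
-36702 - c(d) = -36702 - 2*176 = -36702 - 1*352 = -36702 - 352 = -37054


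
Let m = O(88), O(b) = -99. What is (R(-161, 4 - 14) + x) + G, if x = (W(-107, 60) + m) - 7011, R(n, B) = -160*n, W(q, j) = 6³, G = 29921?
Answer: 48787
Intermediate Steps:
W(q, j) = 216
m = -99
x = -6894 (x = (216 - 99) - 7011 = 117 - 7011 = -6894)
(R(-161, 4 - 14) + x) + G = (-160*(-161) - 6894) + 29921 = (25760 - 6894) + 29921 = 18866 + 29921 = 48787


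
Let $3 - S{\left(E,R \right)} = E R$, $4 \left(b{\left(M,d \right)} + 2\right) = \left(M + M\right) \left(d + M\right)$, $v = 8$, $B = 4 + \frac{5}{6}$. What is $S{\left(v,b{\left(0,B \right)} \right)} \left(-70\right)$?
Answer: $-1330$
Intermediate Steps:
$B = \frac{29}{6}$ ($B = 4 + 5 \cdot \frac{1}{6} = 4 + \frac{5}{6} = \frac{29}{6} \approx 4.8333$)
$b{\left(M,d \right)} = -2 + \frac{M \left(M + d\right)}{2}$ ($b{\left(M,d \right)} = -2 + \frac{\left(M + M\right) \left(d + M\right)}{4} = -2 + \frac{2 M \left(M + d\right)}{4} = -2 + \frac{M \left(M + d\right)}{2}$)
$S{\left(E,R \right)} = 3 - E R$
$S{\left(v,b{\left(0,B \right)} \right)} \left(-70\right) = \left(3 - 8 \left(-2 + \frac{0^{2}}{2} + \frac{1}{2} \cdot 0 \cdot \frac{29}{6}\right)\right) \left(-70\right) = \left(3 - 8 \left(-2 + \frac{1}{2} \cdot 0 + 0\right)\right) \left(-70\right) = \left(3 - 8 \left(-2 + 0 + 0\right)\right) \left(-70\right) = \left(3 - 8 \left(-2\right)\right) \left(-70\right) = \left(3 + 16\right) \left(-70\right) = 19 \left(-70\right) = -1330$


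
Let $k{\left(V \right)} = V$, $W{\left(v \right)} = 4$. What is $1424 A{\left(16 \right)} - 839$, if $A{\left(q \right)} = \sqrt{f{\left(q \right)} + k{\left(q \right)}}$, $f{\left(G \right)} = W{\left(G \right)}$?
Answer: $-839 + 2848 \sqrt{5} \approx 5529.3$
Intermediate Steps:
$f{\left(G \right)} = 4$
$A{\left(q \right)} = \sqrt{4 + q}$
$1424 A{\left(16 \right)} - 839 = 1424 \sqrt{4 + 16} - 839 = 1424 \sqrt{20} - 839 = 1424 \cdot 2 \sqrt{5} - 839 = 2848 \sqrt{5} - 839 = -839 + 2848 \sqrt{5}$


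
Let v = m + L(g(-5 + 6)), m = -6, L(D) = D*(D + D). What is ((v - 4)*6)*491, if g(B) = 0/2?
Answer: -29460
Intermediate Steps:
g(B) = 0 (g(B) = 0*(1/2) = 0)
L(D) = 2*D**2 (L(D) = D*(2*D) = 2*D**2)
v = -6 (v = -6 + 2*0**2 = -6 + 2*0 = -6 + 0 = -6)
((v - 4)*6)*491 = ((-6 - 4)*6)*491 = -10*6*491 = -60*491 = -29460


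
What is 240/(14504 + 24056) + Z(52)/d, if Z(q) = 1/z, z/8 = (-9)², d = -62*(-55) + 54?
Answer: 3367249/540965952 ≈ 0.0062245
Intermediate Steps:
d = 3464 (d = 3410 + 54 = 3464)
z = 648 (z = 8*(-9)² = 8*81 = 648)
Z(q) = 1/648
240/(14504 + 24056) + Z(52)/d = 240/(14504 + 24056) + (1/648)/3464 = 240/38560 + (1/648)*(1/3464) = 240*(1/38560) + 1/2244672 = 3/482 + 1/2244672 = 3367249/540965952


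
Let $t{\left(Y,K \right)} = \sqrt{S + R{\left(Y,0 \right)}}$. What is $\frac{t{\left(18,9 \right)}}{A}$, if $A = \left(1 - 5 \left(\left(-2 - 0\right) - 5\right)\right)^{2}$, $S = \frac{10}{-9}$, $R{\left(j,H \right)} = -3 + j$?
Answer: $\frac{5 \sqrt{5}}{3888} \approx 0.0028756$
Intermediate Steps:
$S = - \frac{10}{9}$ ($S = 10 \left(- \frac{1}{9}\right) = - \frac{10}{9} \approx -1.1111$)
$t{\left(Y,K \right)} = \sqrt{- \frac{37}{9} + Y}$ ($t{\left(Y,K \right)} = \sqrt{- \frac{10}{9} + \left(-3 + Y\right)} = \sqrt{- \frac{37}{9} + Y}$)
$A = 1296$ ($A = \left(1 - 5 \left(\left(-2 + 0\right) - 5\right)\right)^{2} = \left(1 - 5 \left(-2 - 5\right)\right)^{2} = \left(1 - -35\right)^{2} = \left(1 + 35\right)^{2} = 36^{2} = 1296$)
$\frac{t{\left(18,9 \right)}}{A} = \frac{\frac{1}{3} \sqrt{-37 + 9 \cdot 18}}{1296} = \frac{\sqrt{-37 + 162}}{3} \cdot \frac{1}{1296} = \frac{\sqrt{125}}{3} \cdot \frac{1}{1296} = \frac{5 \sqrt{5}}{3} \cdot \frac{1}{1296} = \frac{5 \sqrt{5}}{3888}$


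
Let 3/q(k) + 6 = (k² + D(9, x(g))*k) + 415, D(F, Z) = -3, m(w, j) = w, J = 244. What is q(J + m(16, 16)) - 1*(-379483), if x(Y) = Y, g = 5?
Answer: 25512262610/67229 ≈ 3.7948e+5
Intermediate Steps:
q(k) = 3/(409 + k² - 3*k) (q(k) = 3/(-6 + ((k² - 3*k) + 415)) = 3/(-6 + (415 + k² - 3*k)) = 3/(409 + k² - 3*k))
q(J + m(16, 16)) - 1*(-379483) = 3/(409 + (244 + 16)² - 3*(244 + 16)) - 1*(-379483) = 3/(409 + 260² - 3*260) + 379483 = 3/(409 + 67600 - 780) + 379483 = 3/67229 + 379483 = 25512262610/67229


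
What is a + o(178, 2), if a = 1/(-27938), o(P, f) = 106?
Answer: 2961427/27938 ≈ 106.00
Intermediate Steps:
a = -1/27938 ≈ -3.5794e-5
a + o(178, 2) = -1/27938 + 106 = 2961427/27938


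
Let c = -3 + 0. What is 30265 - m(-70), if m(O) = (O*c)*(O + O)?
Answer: 59665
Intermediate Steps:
c = -3
m(O) = -6*O² (m(O) = (O*(-3))*(O + O) = (-3*O)*(2*O) = -6*O²)
30265 - m(-70) = 30265 - (-6)*(-70)² = 30265 - (-6)*4900 = 30265 - 1*(-29400) = 30265 + 29400 = 59665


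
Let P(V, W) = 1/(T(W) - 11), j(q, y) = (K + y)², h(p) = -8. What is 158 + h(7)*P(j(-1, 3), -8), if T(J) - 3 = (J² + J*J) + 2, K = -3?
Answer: 9634/61 ≈ 157.93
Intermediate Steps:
T(J) = 5 + 2*J² (T(J) = 3 + ((J² + J*J) + 2) = 3 + ((J² + J²) + 2) = 3 + (2*J² + 2) = 3 + (2 + 2*J²) = 5 + 2*J²)
j(q, y) = (-3 + y)²
P(V, W) = 1/(-6 + 2*W²) (P(V, W) = 1/((5 + 2*W²) - 11) = 1/(-6 + 2*W²))
158 + h(7)*P(j(-1, 3), -8) = 158 - 4/(-3 + (-8)²) = 158 - 4/(-3 + 64) = 158 - 4/61 = 9634/61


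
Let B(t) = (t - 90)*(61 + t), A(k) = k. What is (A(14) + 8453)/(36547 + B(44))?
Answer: 8467/31717 ≈ 0.26695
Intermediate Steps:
B(t) = (-90 + t)*(61 + t)
(A(14) + 8453)/(36547 + B(44)) = (14 + 8453)/(36547 + (-5490 + 44**2 - 29*44)) = 8467/(36547 + (-5490 + 1936 - 1276)) = 8467/(36547 - 4830) = 8467/31717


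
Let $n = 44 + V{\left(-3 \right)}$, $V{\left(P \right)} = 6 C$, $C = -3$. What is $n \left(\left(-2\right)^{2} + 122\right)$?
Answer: $3276$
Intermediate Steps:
$V{\left(P \right)} = -18$ ($V{\left(P \right)} = 6 \left(-3\right) = -18$)
$n = 26$ ($n = 44 - 18 = 26$)
$n \left(\left(-2\right)^{2} + 122\right) = 26 \left(\left(-2\right)^{2} + 122\right) = 26 \left(4 + 122\right) = 26 \cdot 126 = 3276$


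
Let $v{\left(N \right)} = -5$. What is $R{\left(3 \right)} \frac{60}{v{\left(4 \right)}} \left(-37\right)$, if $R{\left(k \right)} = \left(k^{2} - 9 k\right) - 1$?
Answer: $-8436$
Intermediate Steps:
$R{\left(k \right)} = -1 + k^{2} - 9 k$
$R{\left(3 \right)} \frac{60}{v{\left(4 \right)}} \left(-37\right) = \left(-1 + 3^{2} - 27\right) \frac{60}{-5} \left(-37\right) = \left(-1 + 9 - 27\right) 60 \left(- \frac{1}{5}\right) \left(-37\right) = \left(-19\right) \left(-12\right) \left(-37\right) = 228 \left(-37\right) = -8436$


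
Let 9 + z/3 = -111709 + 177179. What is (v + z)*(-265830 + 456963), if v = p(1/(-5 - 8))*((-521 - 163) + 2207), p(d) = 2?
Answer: 38117463057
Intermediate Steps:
z = 196383 (z = -27 + 3*(-111709 + 177179) = -27 + 3*65470 = -27 + 196410 = 196383)
v = 3046 (v = 2*((-521 - 163) + 2207) = 2*(-684 + 2207) = 2*1523 = 3046)
(v + z)*(-265830 + 456963) = (3046 + 196383)*(-265830 + 456963) = 199429*191133 = 38117463057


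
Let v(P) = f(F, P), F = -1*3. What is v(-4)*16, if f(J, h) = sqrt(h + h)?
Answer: 32*I*sqrt(2) ≈ 45.255*I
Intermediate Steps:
F = -3
f(J, h) = sqrt(2)*sqrt(h) (f(J, h) = sqrt(2*h) = sqrt(2)*sqrt(h))
v(P) = sqrt(2)*sqrt(P)
v(-4)*16 = (sqrt(2)*sqrt(-4))*16 = (sqrt(2)*(2*I))*16 = (2*I*sqrt(2))*16 = 32*I*sqrt(2)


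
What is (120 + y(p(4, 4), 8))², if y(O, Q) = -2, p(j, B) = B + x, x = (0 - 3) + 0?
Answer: 13924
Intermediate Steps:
x = -3 (x = -3 + 0 = -3)
p(j, B) = -3 + B (p(j, B) = B - 3 = -3 + B)
(120 + y(p(4, 4), 8))² = (120 - 2)² = 118² = 13924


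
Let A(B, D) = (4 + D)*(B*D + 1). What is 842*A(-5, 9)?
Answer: -481624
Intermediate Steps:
A(B, D) = (1 + B*D)*(4 + D) (A(B, D) = (4 + D)*(1 + B*D) = (1 + B*D)*(4 + D))
842*A(-5, 9) = 842*(4 + 9 - 5*9² + 4*(-5)*9) = 842*(4 + 9 - 5*81 - 180) = 842*(4 + 9 - 405 - 180) = 842*(-572) = -481624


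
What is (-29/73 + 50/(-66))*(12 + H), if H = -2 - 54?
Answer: 11128/219 ≈ 50.813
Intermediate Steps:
H = -56
(-29/73 + 50/(-66))*(12 + H) = (-29/73 + 50/(-66))*(12 - 56) = (-29*1/73 + 50*(-1/66))*(-44) = (-29/73 - 25/33)*(-44) = -2782/2409*(-44) = 11128/219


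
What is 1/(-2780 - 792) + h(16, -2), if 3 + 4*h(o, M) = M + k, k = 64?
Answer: 26343/1786 ≈ 14.750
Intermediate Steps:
h(o, M) = 61/4 + M/4 (h(o, M) = -¾ + (M + 64)/4 = -¾ + (64 + M)/4 = -¾ + (16 + M/4) = 61/4 + M/4)
1/(-2780 - 792) + h(16, -2) = 1/(-2780 - 792) + (61/4 + (¼)*(-2)) = 1/(-3572) + (61/4 - ½) = -1/3572 + 59/4 = 26343/1786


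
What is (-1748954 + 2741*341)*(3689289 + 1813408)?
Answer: -4480697594281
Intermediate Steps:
(-1748954 + 2741*341)*(3689289 + 1813408) = (-1748954 + 934681)*5502697 = -814273*5502697 = -4480697594281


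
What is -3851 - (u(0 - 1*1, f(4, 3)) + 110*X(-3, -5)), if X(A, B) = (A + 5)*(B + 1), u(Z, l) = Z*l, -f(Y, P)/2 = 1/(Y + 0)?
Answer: -5943/2 ≈ -2971.5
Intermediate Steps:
f(Y, P) = -2/Y (f(Y, P) = -2/(Y + 0) = -2/Y)
X(A, B) = (1 + B)*(5 + A) (X(A, B) = (5 + A)*(1 + B) = (1 + B)*(5 + A))
-3851 - (u(0 - 1*1, f(4, 3)) + 110*X(-3, -5)) = -3851 - ((0 - 1*1)*(-2/4) + 110*(5 - 3 + 5*(-5) - 3*(-5))) = -3851 - ((0 - 1)*(-2*¼) + 110*(5 - 3 - 25 + 15)) = -3851 - (-1*(-½) + 110*(-8)) = -3851 - (½ - 880) = -3851 - 1*(-1759/2) = -3851 + 1759/2 = -5943/2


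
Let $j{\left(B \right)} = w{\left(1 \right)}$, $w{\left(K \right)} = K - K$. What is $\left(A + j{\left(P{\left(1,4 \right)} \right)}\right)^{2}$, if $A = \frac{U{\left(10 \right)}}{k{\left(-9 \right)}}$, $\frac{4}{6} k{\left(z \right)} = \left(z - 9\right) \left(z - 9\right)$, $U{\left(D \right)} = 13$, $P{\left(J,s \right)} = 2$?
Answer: $\frac{169}{236196} \approx 0.00071551$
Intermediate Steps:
$w{\left(K \right)} = 0$
$k{\left(z \right)} = \frac{3 \left(-9 + z\right)^{2}}{2}$ ($k{\left(z \right)} = \frac{3 \left(z - 9\right) \left(z - 9\right)}{2} = \frac{3 \left(-9 + z\right) \left(-9 + z\right)}{2} = \frac{3 \left(-9 + z\right)^{2}}{2}$)
$j{\left(B \right)} = 0$
$A = \frac{13}{486}$ ($A = \frac{13}{\frac{3}{2} \left(-9 - 9\right)^{2}} = \frac{13}{\frac{3}{2} \left(-18\right)^{2}} = \frac{13}{\frac{3}{2} \cdot 324} = \frac{13}{486} \approx 0.026749$)
$\left(A + j{\left(P{\left(1,4 \right)} \right)}\right)^{2} = \left(\frac{13}{486} + 0\right)^{2} = \left(\frac{13}{486}\right)^{2} = \frac{169}{236196}$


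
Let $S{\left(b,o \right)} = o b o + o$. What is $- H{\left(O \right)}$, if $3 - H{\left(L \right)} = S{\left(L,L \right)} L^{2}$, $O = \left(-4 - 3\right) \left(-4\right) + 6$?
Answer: $45474725$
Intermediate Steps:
$S{\left(b,o \right)} = o + b o^{2}$ ($S{\left(b,o \right)} = b o o + o = b o^{2} + o = o + b o^{2}$)
$O = 34$ ($O = \left(-4 - 3\right) \left(-4\right) + 6 = \left(-7\right) \left(-4\right) + 6 = 28 + 6 = 34$)
$H{\left(L \right)} = 3 - L^{3} \left(1 + L^{2}\right)$ ($H{\left(L \right)} = 3 - L \left(1 + L L\right) L^{2} = 3 - L \left(1 + L^{2}\right) L^{2} = 3 - L^{3} \left(1 + L^{2}\right)$)
$- H{\left(O \right)} = - (3 - 34^{3} - 34^{5}) = - (3 - 39304 - 45435424) = \left(-1\right) \left(-45474725\right) = 45474725$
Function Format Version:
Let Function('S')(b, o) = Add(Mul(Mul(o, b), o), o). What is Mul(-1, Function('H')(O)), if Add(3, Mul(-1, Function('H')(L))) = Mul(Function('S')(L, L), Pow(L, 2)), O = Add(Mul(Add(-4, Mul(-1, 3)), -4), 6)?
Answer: 45474725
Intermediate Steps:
Function('S')(b, o) = Add(o, Mul(b, Pow(o, 2))) (Function('S')(b, o) = Add(Mul(Mul(b, o), o), o) = Add(Mul(b, Pow(o, 2)), o) = Add(o, Mul(b, Pow(o, 2))))
O = 34 (O = Add(Mul(Add(-4, -3), -4), 6) = Add(Mul(-7, -4), 6) = Add(28, 6) = 34)
Function('H')(L) = Add(3, Mul(-1, Pow(L, 3), Add(1, Pow(L, 2)))) (Function('H')(L) = Add(3, Mul(-1, Mul(Mul(L, Add(1, Mul(L, L))), Pow(L, 2)))) = Add(3, Mul(-1, Mul(Mul(L, Add(1, Pow(L, 2))), Pow(L, 2)))) = Add(3, Mul(-1, Mul(Pow(L, 3), Add(1, Pow(L, 2))))) = Add(3, Mul(-1, Pow(L, 3), Add(1, Pow(L, 2)))))
Mul(-1, Function('H')(O)) = Mul(-1, Add(3, Mul(-1, Pow(34, 3)), Mul(-1, Pow(34, 5)))) = Mul(-1, Add(3, Mul(-1, 39304), Mul(-1, 45435424))) = Mul(-1, Add(3, -39304, -45435424)) = Mul(-1, -45474725) = 45474725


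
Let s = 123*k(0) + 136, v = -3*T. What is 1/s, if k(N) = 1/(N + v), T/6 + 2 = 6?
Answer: 24/3223 ≈ 0.0074465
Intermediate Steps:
T = 24 (T = -12 + 6*6 = -12 + 36 = 24)
v = -72 (v = -3*24 = -72)
k(N) = 1/(-72 + N) (k(N) = 1/(N - 72) = 1/(-72 + N))
s = 3223/24 (s = 123/(-72 + 0) + 136 = 123/(-72) + 136 = 123*(-1/72) + 136 = -41/24 + 136 = 3223/24 ≈ 134.29)
1/s = 1/(3223/24) = 24/3223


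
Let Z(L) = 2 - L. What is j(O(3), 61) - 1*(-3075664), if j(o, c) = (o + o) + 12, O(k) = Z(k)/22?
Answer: 33832435/11 ≈ 3.0757e+6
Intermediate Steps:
O(k) = 1/11 - k/22 (O(k) = (2 - k)/22 = (2 - k)*(1/22) = 1/11 - k/22)
j(o, c) = 12 + 2*o (j(o, c) = 2*o + 12 = 12 + 2*o)
j(O(3), 61) - 1*(-3075664) = (12 + 2*(1/11 - 1/22*3)) - 1*(-3075664) = (12 + 2*(1/11 - 3/22)) + 3075664 = (12 + 2*(-1/22)) + 3075664 = (12 - 1/11) + 3075664 = 131/11 + 3075664 = 33832435/11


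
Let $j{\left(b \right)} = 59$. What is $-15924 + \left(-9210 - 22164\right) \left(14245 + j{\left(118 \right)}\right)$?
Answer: $-448789620$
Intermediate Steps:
$-15924 + \left(-9210 - 22164\right) \left(14245 + j{\left(118 \right)}\right) = -15924 + \left(-9210 - 22164\right) \left(14245 + 59\right) = -15924 - 448773696 = -448789620$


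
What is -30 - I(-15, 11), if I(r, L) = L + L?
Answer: -52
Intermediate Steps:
I(r, L) = 2*L
-30 - I(-15, 11) = -30 - 2*11 = -30 - 1*22 = -30 - 22 = -52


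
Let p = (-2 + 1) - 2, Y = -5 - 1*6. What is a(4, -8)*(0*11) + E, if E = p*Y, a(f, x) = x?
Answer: 33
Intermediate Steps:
Y = -11 (Y = -5 - 6 = -11)
p = -3 (p = -1 - 2 = -3)
E = 33 (E = -3*(-11) = 33)
a(4, -8)*(0*11) + E = -0*11 + 33 = -8*0 + 33 = 0 + 33 = 33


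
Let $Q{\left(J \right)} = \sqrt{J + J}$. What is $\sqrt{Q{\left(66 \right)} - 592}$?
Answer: $\sqrt{-592 + 2 \sqrt{33}} \approx 24.094 i$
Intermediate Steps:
$Q{\left(J \right)} = \sqrt{2} \sqrt{J}$ ($Q{\left(J \right)} = \sqrt{2 J} = \sqrt{2} \sqrt{J}$)
$\sqrt{Q{\left(66 \right)} - 592} = \sqrt{\sqrt{2} \sqrt{66} - 592} = \sqrt{2 \sqrt{33} - 592} = \sqrt{-592 + 2 \sqrt{33}}$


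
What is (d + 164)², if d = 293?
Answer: 208849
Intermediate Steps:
(d + 164)² = (293 + 164)² = 457² = 208849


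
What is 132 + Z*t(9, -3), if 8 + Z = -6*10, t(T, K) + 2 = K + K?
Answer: 676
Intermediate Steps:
t(T, K) = -2 + 2*K (t(T, K) = -2 + (K + K) = -2 + 2*K)
Z = -68 (Z = -8 - 6*10 = -8 - 60 = -68)
132 + Z*t(9, -3) = 132 - 68*(-2 + 2*(-3)) = 132 - 68*(-2 - 6) = 132 - 68*(-8) = 132 + 544 = 676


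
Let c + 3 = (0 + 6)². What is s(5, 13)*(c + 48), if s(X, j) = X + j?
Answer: 1458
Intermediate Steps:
c = 33 (c = -3 + (0 + 6)² = -3 + 6² = -3 + 36 = 33)
s(5, 13)*(c + 48) = (5 + 13)*(33 + 48) = 18*81 = 1458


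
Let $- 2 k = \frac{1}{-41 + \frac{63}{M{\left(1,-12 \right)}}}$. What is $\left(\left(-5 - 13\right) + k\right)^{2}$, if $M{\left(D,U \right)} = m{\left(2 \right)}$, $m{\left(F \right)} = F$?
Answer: $\frac{116281}{361} \approx 322.11$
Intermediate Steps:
$M{\left(D,U \right)} = 2$
$k = \frac{1}{19}$ ($k = - \frac{1}{2 \left(-41 + \frac{63}{2}\right)} = - \frac{1}{2 \left(- \frac{19}{2}\right)} = \left(- \frac{1}{2}\right) \left(- \frac{2}{19}\right) = \frac{1}{19} \approx 0.052632$)
$\left(\left(-5 - 13\right) + k\right)^{2} = \left(\left(-5 - 13\right) + \frac{1}{19}\right)^{2} = \left(-18 + \frac{1}{19}\right)^{2} = \left(- \frac{341}{19}\right)^{2} = \frac{116281}{361}$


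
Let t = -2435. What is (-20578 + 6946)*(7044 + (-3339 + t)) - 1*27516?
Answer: -17340156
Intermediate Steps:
(-20578 + 6946)*(7044 + (-3339 + t)) - 1*27516 = (-20578 + 6946)*(7044 + (-3339 - 2435)) - 1*27516 = -13632*(7044 - 5774) - 27516 = -13632*1270 - 27516 = -17312640 - 27516 = -17340156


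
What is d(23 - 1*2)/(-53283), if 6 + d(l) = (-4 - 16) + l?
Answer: 5/53283 ≈ 9.3839e-5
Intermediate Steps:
d(l) = -26 + l (d(l) = -6 + ((-4 - 16) + l) = -6 + (-20 + l) = -26 + l)
d(23 - 1*2)/(-53283) = (-26 + (23 - 1*2))/(-53283) = (-26 + (23 - 2))*(-1/53283) = (-26 + 21)*(-1/53283) = -5*(-1/53283) = 5/53283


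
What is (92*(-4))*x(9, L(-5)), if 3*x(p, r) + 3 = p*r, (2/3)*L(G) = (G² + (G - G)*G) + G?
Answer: -32752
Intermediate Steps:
L(G) = 3*G/2 + 3*G²/2 (L(G) = 3*((G² + (G - G)*G) + G)/2 = 3*((G² + 0*G) + G)/2 = 3*((G² + 0) + G)/2 = 3*(G² + G)/2 = 3*(G + G²)/2 = 3*G/2 + 3*G²/2)
x(p, r) = -1 + p*r/3 (x(p, r) = -1 + (p*r)/3 = -1 + p*r/3)
(92*(-4))*x(9, L(-5)) = (92*(-4))*(-1 + (⅓)*9*((3/2)*(-5)*(1 - 5))) = -368*(-1 + (⅓)*9*((3/2)*(-5)*(-4))) = -368*(-1 + (⅓)*9*30) = -368*(-1 + 90) = -368*89 = -32752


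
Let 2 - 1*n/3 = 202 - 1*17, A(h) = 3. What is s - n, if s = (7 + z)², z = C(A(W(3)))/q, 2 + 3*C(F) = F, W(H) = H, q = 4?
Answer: 86281/144 ≈ 599.17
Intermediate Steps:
C(F) = -⅔ + F/3
n = -549 (n = 6 - 3*(202 - 1*17) = 6 - 3*(202 - 17) = 6 - 3*185 = 6 - 555 = -549)
z = 1/12 (z = (-⅔ + (⅓)*3)/4 = (-⅔ + 1)*(¼) = (⅓)*(¼) = 1/12 ≈ 0.083333)
s = 7225/144 (s = (7 + 1/12)² = (85/12)² = 7225/144 ≈ 50.174)
s - n = 7225/144 - 1*(-549) = 7225/144 + 549 = 86281/144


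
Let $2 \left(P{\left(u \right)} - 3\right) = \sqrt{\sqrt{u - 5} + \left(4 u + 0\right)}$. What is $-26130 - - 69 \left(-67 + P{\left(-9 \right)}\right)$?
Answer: $-30546 + \frac{69 \sqrt{-36 + i \sqrt{14}}}{2} \approx -30535.0 + 207.28 i$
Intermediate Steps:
$P{\left(u \right)} = 3 + \frac{\sqrt{\sqrt{-5 + u} + 4 u}}{2}$ ($P{\left(u \right)} = 3 + \frac{\sqrt{\sqrt{u - 5} + \left(4 u + 0\right)}}{2} = 3 + \frac{\sqrt{\sqrt{-5 + u} + 4 u}}{2}$)
$-26130 - - 69 \left(-67 + P{\left(-9 \right)}\right) = -26130 - - 69 \left(-67 + \left(3 + \frac{\sqrt{\sqrt{-5 - 9} + 4 \left(-9\right)}}{2}\right)\right) = -26130 - - 69 \left(-67 + \left(3 + \frac{\sqrt{\sqrt{-14} - 36}}{2}\right)\right) = -26130 - - 69 \left(-67 + \left(3 + \frac{\sqrt{i \sqrt{14} - 36}}{2}\right)\right) = -26130 - - 69 \left(-67 + \left(3 + \frac{\sqrt{-36 + i \sqrt{14}}}{2}\right)\right) = -26130 - - 69 \left(-64 + \frac{\sqrt{-36 + i \sqrt{14}}}{2}\right) = -26130 - \left(4416 - \frac{69 \sqrt{-36 + i \sqrt{14}}}{2}\right) = -30546 + \frac{69 \sqrt{-36 + i \sqrt{14}}}{2}$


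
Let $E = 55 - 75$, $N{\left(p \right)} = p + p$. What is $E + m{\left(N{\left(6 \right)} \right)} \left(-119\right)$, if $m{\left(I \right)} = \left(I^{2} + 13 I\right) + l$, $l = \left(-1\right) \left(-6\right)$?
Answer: $-36434$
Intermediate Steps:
$N{\left(p \right)} = 2 p$
$E = -20$ ($E = 55 - 75 = -20$)
$l = 6$
$m{\left(I \right)} = 6 + I^{2} + 13 I$ ($m{\left(I \right)} = \left(I^{2} + 13 I\right) + 6 = 6 + I^{2} + 13 I$)
$E + m{\left(N{\left(6 \right)} \right)} \left(-119\right) = -20 + \left(6 + \left(2 \cdot 6\right)^{2} + 13 \cdot 2 \cdot 6\right) \left(-119\right) = -20 + \left(6 + 12^{2} + 13 \cdot 12\right) \left(-119\right) = -20 + \left(6 + 144 + 156\right) \left(-119\right) = -20 + 306 \left(-119\right) = -20 - 36414 = -36434$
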